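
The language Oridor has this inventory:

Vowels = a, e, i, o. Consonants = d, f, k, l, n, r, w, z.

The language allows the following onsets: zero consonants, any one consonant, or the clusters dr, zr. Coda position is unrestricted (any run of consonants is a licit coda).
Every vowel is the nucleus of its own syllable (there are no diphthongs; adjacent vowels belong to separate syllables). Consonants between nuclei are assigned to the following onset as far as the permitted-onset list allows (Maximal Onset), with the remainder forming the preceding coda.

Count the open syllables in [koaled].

2

Nuclei (vowels): o, a, e → 3 syllables.
Between /o/ (V1) and /a/ (V2): no consonants, so the boundary falls immediately after /o/.
Between /a/ (V2) and /e/ (V3): /l/ is a single consonant, so it becomes the next onset.
Result: ko.a.led.
Classifying each syllable: /ko/ (open), /a/ (open), /led/ (closed).
Open syllables: 2.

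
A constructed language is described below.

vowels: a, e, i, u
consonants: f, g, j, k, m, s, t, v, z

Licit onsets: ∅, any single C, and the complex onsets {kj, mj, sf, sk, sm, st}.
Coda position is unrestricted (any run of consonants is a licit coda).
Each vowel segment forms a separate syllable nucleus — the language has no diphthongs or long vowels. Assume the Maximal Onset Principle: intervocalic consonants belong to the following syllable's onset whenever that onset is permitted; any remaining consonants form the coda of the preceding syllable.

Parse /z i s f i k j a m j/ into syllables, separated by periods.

Vowels present: i, i, a; each is a nucleus, giving 3 syllables.
σ1/σ2 boundary: /sf/ is a licit onset in full, so it all attaches to the next syllable.
σ2/σ3 boundary: /kj/ is a licit onset in full, so it all attaches to the next syllable.

zi.sfi.kjamj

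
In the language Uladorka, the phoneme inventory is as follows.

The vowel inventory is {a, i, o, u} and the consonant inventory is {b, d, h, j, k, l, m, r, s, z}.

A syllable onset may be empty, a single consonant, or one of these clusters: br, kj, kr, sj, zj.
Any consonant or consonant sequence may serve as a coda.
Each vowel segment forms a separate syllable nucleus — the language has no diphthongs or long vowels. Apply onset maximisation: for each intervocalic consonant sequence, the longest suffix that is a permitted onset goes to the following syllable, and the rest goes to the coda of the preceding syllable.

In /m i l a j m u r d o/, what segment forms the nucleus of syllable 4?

Nuclei (vowels): i, a, u, o → 4 syllables.
The fourth nucleus (vowel 4 from the left) is /o/.

o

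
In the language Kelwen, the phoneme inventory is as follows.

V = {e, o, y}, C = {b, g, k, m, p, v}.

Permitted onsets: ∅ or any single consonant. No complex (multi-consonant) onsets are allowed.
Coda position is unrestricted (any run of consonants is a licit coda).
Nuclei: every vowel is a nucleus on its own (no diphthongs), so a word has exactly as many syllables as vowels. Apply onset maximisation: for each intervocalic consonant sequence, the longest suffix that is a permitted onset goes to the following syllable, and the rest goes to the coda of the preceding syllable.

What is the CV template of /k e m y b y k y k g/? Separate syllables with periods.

Vowels present: e, y, y, y; each is a nucleus, giving 4 syllables.
/e…y/ gap (V1→V2): just /m/ — single C goes to the following onset.
/y…y/ gap (V2→V3): just /b/ — single C goes to the following onset.
/y…y/ gap (V3→V4): just /k/ — single C goes to the following onset.
Syllabification: ke.my.by.kykg.
Mapping each syllable to C/V: /ke/ → CV, /my/ → CV, /by/ → CV, /kykg/ → CVCC.

CV.CV.CV.CVCC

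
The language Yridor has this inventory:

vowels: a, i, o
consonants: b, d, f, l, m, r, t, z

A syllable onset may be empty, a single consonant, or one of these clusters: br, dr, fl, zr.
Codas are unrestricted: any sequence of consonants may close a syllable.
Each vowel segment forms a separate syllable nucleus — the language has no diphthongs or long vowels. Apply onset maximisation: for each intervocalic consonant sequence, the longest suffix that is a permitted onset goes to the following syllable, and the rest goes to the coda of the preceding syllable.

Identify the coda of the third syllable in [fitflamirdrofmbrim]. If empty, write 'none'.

The vowels are i, a, i, o, i — 5 nuclei, so 5 syllables.
σ1/σ2 boundary: cluster /tfl/ — the longest permitted-onset suffix is /fl/; onset = /fl/, preceding coda = /t/.
σ2/σ3 boundary: /m/ is a single consonant, so it becomes the next onset.
σ3/σ4 boundary: /rdr/; trying suffixes from longest down, /dr/ is the first permitted one, so coda /r/ | onset /dr/.
σ4/σ5 boundary: /fmbr/ — longest licit onset from the right is /br/, leaving /fm/ as coda.
Putting it together: fit.fla.mir.drofm.brim.
Syllable 3 is /mir/: onset /m/, nucleus /i/, coda /r/.

r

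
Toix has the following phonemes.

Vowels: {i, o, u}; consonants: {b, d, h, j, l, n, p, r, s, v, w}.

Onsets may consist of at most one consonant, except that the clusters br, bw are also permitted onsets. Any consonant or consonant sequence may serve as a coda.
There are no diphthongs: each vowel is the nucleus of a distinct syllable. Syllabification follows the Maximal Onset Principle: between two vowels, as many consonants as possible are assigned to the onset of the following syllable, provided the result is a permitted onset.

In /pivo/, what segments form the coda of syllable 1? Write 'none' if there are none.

none

Vowels present: i, o; each is a nucleus, giving 2 syllables.
σ1/σ2 boundary: /v/ is a single consonant, so it becomes the next onset.
Putting it together: pi.vo.
Syllable 1 is /pi/: onset /p/, nucleus /i/, coda ∅.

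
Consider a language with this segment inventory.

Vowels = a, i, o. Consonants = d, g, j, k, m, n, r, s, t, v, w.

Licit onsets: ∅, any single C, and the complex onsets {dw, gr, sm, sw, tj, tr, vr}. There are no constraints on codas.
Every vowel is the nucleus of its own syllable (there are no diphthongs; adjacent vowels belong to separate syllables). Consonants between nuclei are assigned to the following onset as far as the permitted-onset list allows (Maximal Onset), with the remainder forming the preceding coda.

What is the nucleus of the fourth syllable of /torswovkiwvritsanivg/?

The vowels are o, o, i, i, a, i — 6 nuclei, so 6 syllables.
The fourth nucleus (vowel 4 from the left) is /i/.

i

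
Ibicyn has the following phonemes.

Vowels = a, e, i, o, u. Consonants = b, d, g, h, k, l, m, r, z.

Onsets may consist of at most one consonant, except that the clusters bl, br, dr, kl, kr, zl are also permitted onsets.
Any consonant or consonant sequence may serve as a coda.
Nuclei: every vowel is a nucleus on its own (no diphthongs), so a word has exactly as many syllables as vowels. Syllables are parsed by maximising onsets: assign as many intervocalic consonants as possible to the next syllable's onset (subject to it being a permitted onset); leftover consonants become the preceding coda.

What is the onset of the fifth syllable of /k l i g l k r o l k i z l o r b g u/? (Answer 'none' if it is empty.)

Nuclei (vowels): i, o, i, o, u → 5 syllables.
V1 /i/ – V2 /o/: cluster /glkr/ — the longest permitted-onset suffix is /kr/; onset = /kr/, preceding coda = /gl/.
V2 /o/ – V3 /i/: cluster /lk/ — the longest permitted-onset suffix is /k/; onset = /k/, preceding coda = /l/.
V3 /i/ – V4 /o/: cluster /zl/ — /zl/ is itself a permitted onset, so the whole cluster goes right; preceding coda = ∅.
V4 /o/ – V5 /u/: /rbg/ splits as /rb/ + /g/ (/g/ is the longest suffix that is a licit onset).
Result: kligl.krol.ki.zlorb.gu.
Syllable 5 is /gu/: onset /g/, nucleus /u/, coda ∅.

g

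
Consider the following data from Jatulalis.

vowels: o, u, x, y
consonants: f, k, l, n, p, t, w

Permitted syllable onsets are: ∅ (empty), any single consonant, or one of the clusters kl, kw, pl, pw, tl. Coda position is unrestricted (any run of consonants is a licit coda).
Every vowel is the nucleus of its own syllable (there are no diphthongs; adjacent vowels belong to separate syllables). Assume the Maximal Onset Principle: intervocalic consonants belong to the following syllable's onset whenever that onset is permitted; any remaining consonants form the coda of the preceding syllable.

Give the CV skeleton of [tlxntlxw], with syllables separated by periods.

CCVC.CCVC

Vowels present: x, x; each is a nucleus, giving 2 syllables.
V1 /x/ – V2 /x/: cluster /ntl/ — the longest permitted-onset suffix is /tl/; onset = /tl/, preceding coda = /n/.
So the parse is tlxn.tlxw.
Mapping each syllable to C/V: /tlxn/ → CCVC, /tlxw/ → CCVC.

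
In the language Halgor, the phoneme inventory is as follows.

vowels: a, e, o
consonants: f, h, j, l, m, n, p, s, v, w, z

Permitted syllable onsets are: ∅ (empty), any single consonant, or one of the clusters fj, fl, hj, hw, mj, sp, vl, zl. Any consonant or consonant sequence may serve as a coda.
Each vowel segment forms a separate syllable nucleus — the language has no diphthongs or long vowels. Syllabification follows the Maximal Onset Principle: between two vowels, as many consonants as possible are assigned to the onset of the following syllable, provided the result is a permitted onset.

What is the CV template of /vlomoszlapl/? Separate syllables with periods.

CCV.CVC.CCVCC

Nuclei (vowels): o, o, a → 3 syllables.
σ1/σ2 boundary: /m/ is a single consonant, so it becomes the next onset.
σ2/σ3 boundary: /szl/ splits as /s/ + /zl/ (/zl/ is the longest suffix that is a licit onset).
So the parse is vlo.mos.zlapl.
Mapping each syllable to C/V: /vlo/ → CCV, /mos/ → CVC, /zlapl/ → CCVCC.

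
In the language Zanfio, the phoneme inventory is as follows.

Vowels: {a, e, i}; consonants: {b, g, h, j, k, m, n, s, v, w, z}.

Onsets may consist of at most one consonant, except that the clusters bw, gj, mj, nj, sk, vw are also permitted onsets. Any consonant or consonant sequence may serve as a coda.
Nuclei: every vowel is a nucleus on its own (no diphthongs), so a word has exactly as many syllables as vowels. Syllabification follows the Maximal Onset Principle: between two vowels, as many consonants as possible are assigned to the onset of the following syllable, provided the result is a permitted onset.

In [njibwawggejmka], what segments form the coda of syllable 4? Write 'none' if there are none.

Vowels present: i, a, e, a; each is a nucleus, giving 4 syllables.
σ1/σ2 boundary: /bw/ is a licit onset in full, so it all attaches to the next syllable.
σ2/σ3 boundary: /wgg/ splits as /wg/ + /g/ (/g/ is the longest suffix that is a licit onset).
σ3/σ4 boundary: /jmk/; trying suffixes from longest down, /k/ is the first permitted one, so coda /jm/ | onset /k/.
So the parse is nji.bwawg.gejm.ka.
Syllable 4 is /ka/: onset /k/, nucleus /a/, coda ∅.

none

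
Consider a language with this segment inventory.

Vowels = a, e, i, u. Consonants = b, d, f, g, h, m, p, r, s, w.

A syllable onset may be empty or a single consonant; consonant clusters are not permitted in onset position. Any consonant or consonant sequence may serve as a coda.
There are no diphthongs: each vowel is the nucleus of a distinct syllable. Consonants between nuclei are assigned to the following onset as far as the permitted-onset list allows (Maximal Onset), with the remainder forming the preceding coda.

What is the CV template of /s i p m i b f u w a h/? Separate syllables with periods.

CVC.CVC.CV.CVC

Vowels present: i, i, u, a; each is a nucleus, giving 4 syllables.
/i…i/ gap (V1→V2): /pm/ splits as /p/ + /m/ (/m/ is the longest suffix that is a licit onset).
/i…u/ gap (V2→V3): /bf/ — longest licit onset from the right is /f/, leaving /b/ as coda.
/u…a/ gap (V3→V4): /w/ → onset of the next syllable (single consonants are always licit onsets).
Result: sip.mib.fu.wah.
Mapping each syllable to C/V: /sip/ → CVC, /mib/ → CVC, /fu/ → CV, /wah/ → CVC.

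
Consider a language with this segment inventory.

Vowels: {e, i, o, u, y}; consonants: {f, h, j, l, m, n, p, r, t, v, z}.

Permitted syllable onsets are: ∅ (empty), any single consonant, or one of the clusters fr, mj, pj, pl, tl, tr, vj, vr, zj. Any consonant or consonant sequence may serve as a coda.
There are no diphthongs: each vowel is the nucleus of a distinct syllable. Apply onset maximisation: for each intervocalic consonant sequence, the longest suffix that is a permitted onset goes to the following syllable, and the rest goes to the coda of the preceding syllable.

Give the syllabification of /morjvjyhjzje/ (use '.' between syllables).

morj.vjyhj.zje

Vowels present: o, y, e; each is a nucleus, giving 3 syllables.
σ1/σ2 boundary: /rjvj/ splits as /rj/ + /vj/ (/vj/ is the longest suffix that is a licit onset).
σ2/σ3 boundary: /hjzj/ — longest licit onset from the right is /zj/, leaving /hj/ as coda.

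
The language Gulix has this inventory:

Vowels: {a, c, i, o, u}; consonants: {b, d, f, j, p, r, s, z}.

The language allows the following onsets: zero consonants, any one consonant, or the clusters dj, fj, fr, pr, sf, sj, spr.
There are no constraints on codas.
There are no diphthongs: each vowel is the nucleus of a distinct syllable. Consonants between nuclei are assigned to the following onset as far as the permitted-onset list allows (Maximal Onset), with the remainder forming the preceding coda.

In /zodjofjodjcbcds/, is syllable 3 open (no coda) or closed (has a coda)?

open

Vowels present: o, o, o, c, c; each is a nucleus, giving 5 syllables.
Between /o/ (V1) and /o/ (V2): /dj/ is a licit onset in full, so it all attaches to the next syllable.
Between /o/ (V2) and /o/ (V3): cluster /fj/ — /fj/ is itself a permitted onset, so the whole cluster goes right; preceding coda = ∅.
Between /o/ (V3) and /c/ (V4): /dj/ is a licit onset in full, so it all attaches to the next syllable.
Between /c/ (V4) and /c/ (V5): /b/ is a single consonant, so it becomes the next onset.
Result: zo.djo.fjo.djc.bcds.
Syllable 3 is /fjo/; it ends in its nucleus with no coda, so it is open.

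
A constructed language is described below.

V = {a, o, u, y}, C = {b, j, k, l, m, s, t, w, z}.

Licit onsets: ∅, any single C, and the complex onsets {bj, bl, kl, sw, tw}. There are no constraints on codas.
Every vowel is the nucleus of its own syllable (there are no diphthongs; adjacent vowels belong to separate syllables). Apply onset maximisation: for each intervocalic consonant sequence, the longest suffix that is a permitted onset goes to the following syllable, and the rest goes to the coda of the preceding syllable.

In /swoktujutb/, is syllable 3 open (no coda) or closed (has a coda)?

Nuclei (vowels): o, u, u → 3 syllables.
/o…u/ gap (V1→V2): /kt/ — longest licit onset from the right is /t/, leaving /k/ as coda.
/u…u/ gap (V2→V3): /j/ is a single consonant, so it becomes the next onset.
Result: swok.tu.jutb.
Syllable 3 is /jutb/ with coda /tb/, so it is closed.

closed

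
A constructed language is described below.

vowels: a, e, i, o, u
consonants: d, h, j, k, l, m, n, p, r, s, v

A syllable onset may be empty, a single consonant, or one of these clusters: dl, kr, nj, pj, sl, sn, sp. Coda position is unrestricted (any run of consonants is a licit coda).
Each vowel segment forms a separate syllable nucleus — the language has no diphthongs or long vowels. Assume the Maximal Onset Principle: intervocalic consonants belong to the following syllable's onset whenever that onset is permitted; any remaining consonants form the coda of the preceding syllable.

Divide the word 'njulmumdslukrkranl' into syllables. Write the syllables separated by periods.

njul.mumd.slukr.kranl

Vowels present: u, u, u, a; each is a nucleus, giving 4 syllables.
Between /u/ (V1) and /u/ (V2): /lm/; trying suffixes from longest down, /m/ is the first permitted one, so coda /l/ | onset /m/.
Between /u/ (V2) and /u/ (V3): /mdsl/ splits as /md/ + /sl/ (/sl/ is the longest suffix that is a licit onset).
Between /u/ (V3) and /a/ (V4): cluster /krkr/ — the longest permitted-onset suffix is /kr/; onset = /kr/, preceding coda = /kr/.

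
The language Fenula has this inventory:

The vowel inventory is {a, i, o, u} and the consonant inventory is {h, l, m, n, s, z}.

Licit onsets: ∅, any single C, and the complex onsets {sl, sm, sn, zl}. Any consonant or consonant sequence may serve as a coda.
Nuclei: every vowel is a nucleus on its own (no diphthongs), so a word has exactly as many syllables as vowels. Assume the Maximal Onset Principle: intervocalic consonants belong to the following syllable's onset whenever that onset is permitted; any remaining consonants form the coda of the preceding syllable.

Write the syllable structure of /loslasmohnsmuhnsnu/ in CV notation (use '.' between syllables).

CV.CCV.CCVCC.CCVCC.CCV

Nuclei (vowels): o, a, o, u, u → 5 syllables.
σ1/σ2 boundary: /sl/ — entire cluster is a permitted onset → onset /sl/, coda ∅.
σ2/σ3 boundary: cluster /sm/ — /sm/ is itself a permitted onset, so the whole cluster goes right; preceding coda = ∅.
σ3/σ4 boundary: /hnsm/ splits as /hn/ + /sm/ (/sm/ is the longest suffix that is a licit onset).
σ4/σ5 boundary: /hnsn/ splits as /hn/ + /sn/ (/sn/ is the longest suffix that is a licit onset).
Putting it together: lo.sla.smohn.smuhn.snu.
Mapping each syllable to C/V: /lo/ → CV, /sla/ → CCV, /smohn/ → CCVCC, /smuhn/ → CCVCC, /snu/ → CCV.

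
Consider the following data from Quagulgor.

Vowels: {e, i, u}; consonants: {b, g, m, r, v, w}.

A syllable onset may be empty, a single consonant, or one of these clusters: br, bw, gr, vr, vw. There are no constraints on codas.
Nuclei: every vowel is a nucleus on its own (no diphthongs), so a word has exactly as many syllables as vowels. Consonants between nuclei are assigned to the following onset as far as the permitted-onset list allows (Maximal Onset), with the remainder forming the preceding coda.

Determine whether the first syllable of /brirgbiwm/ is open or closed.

closed

Nuclei (vowels): i, i → 2 syllables.
Between /i/ (V1) and /i/ (V2): /rgb/ — longest licit onset from the right is /b/, leaving /rg/ as coda.
Putting it together: brirg.biwm.
Syllable 1 is /brirg/ with coda /rg/, so it is closed.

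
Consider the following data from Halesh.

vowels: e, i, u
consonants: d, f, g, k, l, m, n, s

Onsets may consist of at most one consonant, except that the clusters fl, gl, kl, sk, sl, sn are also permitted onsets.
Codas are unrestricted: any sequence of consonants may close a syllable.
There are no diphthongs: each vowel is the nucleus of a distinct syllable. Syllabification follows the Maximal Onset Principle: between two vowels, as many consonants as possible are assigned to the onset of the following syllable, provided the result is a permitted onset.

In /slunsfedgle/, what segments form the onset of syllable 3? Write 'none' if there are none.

gl

Nuclei (vowels): u, e, e → 3 syllables.
V1 /u/ – V2 /e/: /nsf/; trying suffixes from longest down, /f/ is the first permitted one, so coda /ns/ | onset /f/.
V2 /e/ – V3 /e/: /dgl/ — longest licit onset from the right is /gl/, leaving /d/ as coda.
So the parse is sluns.fed.gle.
Syllable 3 is /gle/: onset /gl/, nucleus /e/, coda ∅.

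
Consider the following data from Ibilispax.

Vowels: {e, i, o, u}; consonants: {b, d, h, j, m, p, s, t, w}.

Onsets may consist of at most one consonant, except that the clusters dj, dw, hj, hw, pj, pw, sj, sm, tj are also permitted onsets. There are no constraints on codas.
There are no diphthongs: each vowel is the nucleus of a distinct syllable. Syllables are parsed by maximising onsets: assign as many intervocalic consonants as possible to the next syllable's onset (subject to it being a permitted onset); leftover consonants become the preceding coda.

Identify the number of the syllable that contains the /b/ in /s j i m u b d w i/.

The vowels are i, u, i — 3 nuclei, so 3 syllables.
/i…u/ gap (V1→V2): /m/ is a single consonant, so it becomes the next onset.
/u…i/ gap (V2→V3): /bdw/; trying suffixes from longest down, /dw/ is the first permitted one, so coda /b/ | onset /dw/.
So the parse is sji.mub.dwi.
The /b/ is in the coda of syllable 2 (/mub/).

2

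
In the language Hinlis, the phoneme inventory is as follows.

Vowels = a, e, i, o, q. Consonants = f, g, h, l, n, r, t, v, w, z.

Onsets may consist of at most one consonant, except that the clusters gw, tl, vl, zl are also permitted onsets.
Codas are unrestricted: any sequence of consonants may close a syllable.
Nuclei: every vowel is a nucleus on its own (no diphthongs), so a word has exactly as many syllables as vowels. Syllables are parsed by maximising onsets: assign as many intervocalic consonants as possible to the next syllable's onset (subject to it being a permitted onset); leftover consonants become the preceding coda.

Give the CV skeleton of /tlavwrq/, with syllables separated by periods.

Vowels present: a, q; each is a nucleus, giving 2 syllables.
V1 /a/ – V2 /q/: cluster /vwr/ — the longest permitted-onset suffix is /r/; onset = /r/, preceding coda = /vw/.
So the parse is tlavw.rq.
Mapping each syllable to C/V: /tlavw/ → CCVCC, /rq/ → CV.

CCVCC.CV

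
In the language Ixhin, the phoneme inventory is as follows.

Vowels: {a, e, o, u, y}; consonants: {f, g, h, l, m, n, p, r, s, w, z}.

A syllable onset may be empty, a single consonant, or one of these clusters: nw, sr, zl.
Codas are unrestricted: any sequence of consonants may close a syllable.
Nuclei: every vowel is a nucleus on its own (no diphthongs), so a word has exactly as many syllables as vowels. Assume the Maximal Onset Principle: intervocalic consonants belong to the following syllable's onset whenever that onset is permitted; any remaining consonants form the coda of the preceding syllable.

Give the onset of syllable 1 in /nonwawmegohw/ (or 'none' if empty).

n

Vowels present: o, a, e, o; each is a nucleus, giving 4 syllables.
Between /o/ (V1) and /a/ (V2): cluster /nw/ — /nw/ is itself a permitted onset, so the whole cluster goes right; preceding coda = ∅.
Between /a/ (V2) and /e/ (V3): cluster /wm/ — the longest permitted-onset suffix is /m/; onset = /m/, preceding coda = /w/.
Between /e/ (V3) and /o/ (V4): /g/ is a single consonant, so it becomes the next onset.
Syllabification: no.nwaw.me.gohw.
Syllable 1 is /no/: onset /n/, nucleus /o/, coda ∅.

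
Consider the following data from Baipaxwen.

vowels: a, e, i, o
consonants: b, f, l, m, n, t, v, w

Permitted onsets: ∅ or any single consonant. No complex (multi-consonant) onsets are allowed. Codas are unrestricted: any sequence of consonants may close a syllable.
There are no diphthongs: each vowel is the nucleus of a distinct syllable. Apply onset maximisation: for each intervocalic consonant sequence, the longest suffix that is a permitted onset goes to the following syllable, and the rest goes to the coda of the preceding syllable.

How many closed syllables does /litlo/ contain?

1

Nuclei (vowels): i, o → 2 syllables.
V1 /i/ – V2 /o/: cluster /tl/ — the longest permitted-onset suffix is /l/; onset = /l/, preceding coda = /t/.
So the parse is lit.lo.
Classifying each syllable: /lit/ (closed), /lo/ (open).
Closed syllables: 1.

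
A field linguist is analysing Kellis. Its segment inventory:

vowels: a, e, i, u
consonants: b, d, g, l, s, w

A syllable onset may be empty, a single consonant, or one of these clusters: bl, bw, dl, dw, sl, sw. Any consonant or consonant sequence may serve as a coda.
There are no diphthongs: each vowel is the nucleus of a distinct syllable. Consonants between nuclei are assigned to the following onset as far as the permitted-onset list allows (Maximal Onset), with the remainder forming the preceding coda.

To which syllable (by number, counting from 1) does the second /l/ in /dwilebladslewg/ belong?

Vowels present: i, e, a, e; each is a nucleus, giving 4 syllables.
/i…e/ gap (V1→V2): /l/ is a single consonant, so it becomes the next onset.
/e…a/ gap (V2→V3): /bl/ — entire cluster is a permitted onset → onset /bl/, coda ∅.
/a…e/ gap (V3→V4): /dsl/; trying suffixes from longest down, /sl/ is the first permitted one, so coda /d/ | onset /sl/.
Putting it together: dwi.le.blad.slewg.
The second /l/ is in the onset of syllable 3 (/blad/).

3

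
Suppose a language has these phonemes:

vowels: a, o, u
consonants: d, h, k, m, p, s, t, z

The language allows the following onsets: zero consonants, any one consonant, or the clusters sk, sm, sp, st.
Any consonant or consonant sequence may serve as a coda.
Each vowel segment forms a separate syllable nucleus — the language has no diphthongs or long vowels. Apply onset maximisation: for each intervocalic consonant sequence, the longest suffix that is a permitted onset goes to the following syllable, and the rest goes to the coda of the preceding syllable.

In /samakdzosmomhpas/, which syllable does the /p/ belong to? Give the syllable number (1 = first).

5

Vowels present: a, a, o, o, a; each is a nucleus, giving 5 syllables.
σ1/σ2 boundary: /m/ → onset of the next syllable (single consonants are always licit onsets).
σ2/σ3 boundary: /kdz/; trying suffixes from longest down, /z/ is the first permitted one, so coda /kd/ | onset /z/.
σ3/σ4 boundary: cluster /sm/ — /sm/ is itself a permitted onset, so the whole cluster goes right; preceding coda = ∅.
σ4/σ5 boundary: /mhp/ — longest licit onset from the right is /p/, leaving /mh/ as coda.
So the parse is sa.makd.zo.smomh.pas.
The /p/ is in the onset of syllable 5 (/pas/).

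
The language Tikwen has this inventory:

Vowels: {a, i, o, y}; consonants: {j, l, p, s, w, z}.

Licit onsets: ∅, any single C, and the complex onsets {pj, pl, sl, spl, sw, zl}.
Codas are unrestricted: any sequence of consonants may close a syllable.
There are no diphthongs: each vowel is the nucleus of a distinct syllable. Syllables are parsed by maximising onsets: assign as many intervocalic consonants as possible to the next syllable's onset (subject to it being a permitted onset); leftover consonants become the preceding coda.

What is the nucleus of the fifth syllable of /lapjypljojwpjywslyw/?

Nuclei (vowels): a, y, o, y, y → 5 syllables.
The fifth nucleus (vowel 5 from the left) is /y/.

y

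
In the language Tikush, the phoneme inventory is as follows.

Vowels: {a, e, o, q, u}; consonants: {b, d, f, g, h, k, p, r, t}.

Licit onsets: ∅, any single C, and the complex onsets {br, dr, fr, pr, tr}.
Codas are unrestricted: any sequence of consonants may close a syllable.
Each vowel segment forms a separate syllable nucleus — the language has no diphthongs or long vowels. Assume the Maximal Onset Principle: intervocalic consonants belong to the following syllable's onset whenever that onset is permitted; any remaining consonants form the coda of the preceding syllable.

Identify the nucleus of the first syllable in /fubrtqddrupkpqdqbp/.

The vowels are u, q, u, q, q — 5 nuclei, so 5 syllables.
The first nucleus (vowel 1 from the left) is /u/.

u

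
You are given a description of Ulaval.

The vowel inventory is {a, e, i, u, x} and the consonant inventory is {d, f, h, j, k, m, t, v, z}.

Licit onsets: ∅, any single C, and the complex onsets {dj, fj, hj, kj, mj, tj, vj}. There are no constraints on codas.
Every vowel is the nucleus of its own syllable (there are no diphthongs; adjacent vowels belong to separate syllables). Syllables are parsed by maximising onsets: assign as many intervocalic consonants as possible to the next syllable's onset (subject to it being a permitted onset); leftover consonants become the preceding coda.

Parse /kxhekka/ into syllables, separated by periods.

kx.hek.ka

Nuclei (vowels): x, e, a → 3 syllables.
Between /x/ (V1) and /e/ (V2): /h/ is a single consonant, so it becomes the next onset.
Between /e/ (V2) and /a/ (V3): /kk/ — longest licit onset from the right is /k/, leaving /k/ as coda.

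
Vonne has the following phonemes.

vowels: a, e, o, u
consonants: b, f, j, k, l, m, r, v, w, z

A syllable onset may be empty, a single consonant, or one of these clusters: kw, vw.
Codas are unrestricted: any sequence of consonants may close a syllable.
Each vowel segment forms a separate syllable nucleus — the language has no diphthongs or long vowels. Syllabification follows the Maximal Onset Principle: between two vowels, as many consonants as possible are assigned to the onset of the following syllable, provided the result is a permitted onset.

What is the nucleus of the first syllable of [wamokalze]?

Nuclei (vowels): a, o, a, e → 4 syllables.
The first nucleus (vowel 1 from the left) is /a/.

a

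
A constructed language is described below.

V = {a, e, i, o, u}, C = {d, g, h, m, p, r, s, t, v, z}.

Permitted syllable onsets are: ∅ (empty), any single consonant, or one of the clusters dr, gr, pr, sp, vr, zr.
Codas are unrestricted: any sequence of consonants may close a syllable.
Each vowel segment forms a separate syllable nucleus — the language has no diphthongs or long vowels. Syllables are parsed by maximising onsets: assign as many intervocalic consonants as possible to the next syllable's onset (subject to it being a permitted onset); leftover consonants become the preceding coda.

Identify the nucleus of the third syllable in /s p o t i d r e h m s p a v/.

Nuclei (vowels): o, i, e, a → 4 syllables.
The third nucleus (vowel 3 from the left) is /e/.

e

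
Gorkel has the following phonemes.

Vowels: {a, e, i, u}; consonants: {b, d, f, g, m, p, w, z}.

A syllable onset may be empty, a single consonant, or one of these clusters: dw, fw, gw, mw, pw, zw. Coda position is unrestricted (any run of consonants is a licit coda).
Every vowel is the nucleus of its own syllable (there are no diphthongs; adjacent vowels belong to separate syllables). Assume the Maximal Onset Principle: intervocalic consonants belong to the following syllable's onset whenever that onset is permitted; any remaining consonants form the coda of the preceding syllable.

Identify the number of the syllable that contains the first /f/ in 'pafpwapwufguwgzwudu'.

Nuclei (vowels): a, a, u, u, u, u → 6 syllables.
V1 /a/ – V2 /a/: /fpw/; trying suffixes from longest down, /pw/ is the first permitted one, so coda /f/ | onset /pw/.
V2 /a/ – V3 /u/: cluster /pw/ — /pw/ is itself a permitted onset, so the whole cluster goes right; preceding coda = ∅.
V3 /u/ – V4 /u/: cluster /fg/ — the longest permitted-onset suffix is /g/; onset = /g/, preceding coda = /f/.
V4 /u/ – V5 /u/: /wgzw/ — longest licit onset from the right is /zw/, leaving /wg/ as coda.
V5 /u/ – V6 /u/: /d/ → onset of the next syllable (single consonants are always licit onsets).
So the parse is paf.pwa.pwuf.guwg.zwu.du.
The first /f/ is in the coda of syllable 1 (/paf/).

1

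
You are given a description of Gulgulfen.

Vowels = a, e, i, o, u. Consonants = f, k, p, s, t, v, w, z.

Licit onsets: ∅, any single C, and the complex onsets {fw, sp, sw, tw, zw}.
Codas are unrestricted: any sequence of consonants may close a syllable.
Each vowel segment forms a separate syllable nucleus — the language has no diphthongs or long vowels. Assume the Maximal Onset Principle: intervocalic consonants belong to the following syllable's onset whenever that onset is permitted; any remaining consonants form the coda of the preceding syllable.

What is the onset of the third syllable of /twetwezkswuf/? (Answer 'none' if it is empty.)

sw

Vowels present: e, e, u; each is a nucleus, giving 3 syllables.
/e…e/ gap (V1→V2): cluster /tw/ — /tw/ is itself a permitted onset, so the whole cluster goes right; preceding coda = ∅.
/e…u/ gap (V2→V3): /zksw/; trying suffixes from longest down, /sw/ is the first permitted one, so coda /zk/ | onset /sw/.
So the parse is twe.twezk.swuf.
Syllable 3 is /swuf/: onset /sw/, nucleus /u/, coda /f/.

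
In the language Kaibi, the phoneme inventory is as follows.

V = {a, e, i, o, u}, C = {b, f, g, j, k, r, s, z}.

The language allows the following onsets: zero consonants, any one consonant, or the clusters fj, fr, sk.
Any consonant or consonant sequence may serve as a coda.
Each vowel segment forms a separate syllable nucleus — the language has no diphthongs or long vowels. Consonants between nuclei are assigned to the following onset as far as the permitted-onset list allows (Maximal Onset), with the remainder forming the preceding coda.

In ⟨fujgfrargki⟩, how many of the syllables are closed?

Nuclei (vowels): u, a, i → 3 syllables.
σ1/σ2 boundary: /jgfr/ — longest licit onset from the right is /fr/, leaving /jg/ as coda.
σ2/σ3 boundary: /rgk/ splits as /rg/ + /k/ (/k/ is the longest suffix that is a licit onset).
Putting it together: fujg.frarg.ki.
Classifying each syllable: /fujg/ (closed), /frarg/ (closed), /ki/ (open).
Closed syllables: 2.

2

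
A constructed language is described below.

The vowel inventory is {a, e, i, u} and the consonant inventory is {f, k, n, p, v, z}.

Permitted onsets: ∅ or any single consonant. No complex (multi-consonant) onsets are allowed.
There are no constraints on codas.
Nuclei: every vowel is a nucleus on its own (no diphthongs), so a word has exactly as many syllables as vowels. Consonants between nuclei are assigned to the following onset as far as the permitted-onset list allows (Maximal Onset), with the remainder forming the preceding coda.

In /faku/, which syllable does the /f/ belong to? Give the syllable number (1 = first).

The vowels are a, u — 2 nuclei, so 2 syllables.
V1 /a/ – V2 /u/: just /k/ — single C goes to the following onset.
Result: fa.ku.
The /f/ is in the onset of syllable 1 (/fa/).

1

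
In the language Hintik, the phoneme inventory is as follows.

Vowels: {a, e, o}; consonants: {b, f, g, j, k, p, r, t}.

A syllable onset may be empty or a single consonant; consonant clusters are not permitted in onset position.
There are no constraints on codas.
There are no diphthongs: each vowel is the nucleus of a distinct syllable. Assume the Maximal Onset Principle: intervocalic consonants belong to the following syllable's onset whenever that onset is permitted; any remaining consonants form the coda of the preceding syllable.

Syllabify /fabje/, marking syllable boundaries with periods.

Vowels present: a, e; each is a nucleus, giving 2 syllables.
/a…e/ gap (V1→V2): cluster /bj/ — the longest permitted-onset suffix is /j/; onset = /j/, preceding coda = /b/.

fab.je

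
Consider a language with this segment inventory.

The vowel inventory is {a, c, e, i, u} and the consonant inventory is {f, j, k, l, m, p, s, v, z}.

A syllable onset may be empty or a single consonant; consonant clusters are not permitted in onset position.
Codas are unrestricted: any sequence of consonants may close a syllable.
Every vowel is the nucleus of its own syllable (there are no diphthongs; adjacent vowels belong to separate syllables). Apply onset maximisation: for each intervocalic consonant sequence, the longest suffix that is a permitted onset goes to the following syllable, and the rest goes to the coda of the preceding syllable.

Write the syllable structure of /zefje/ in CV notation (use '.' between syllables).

CVC.CV

The vowels are e, e — 2 nuclei, so 2 syllables.
/e…e/ gap (V1→V2): /fj/ splits as /f/ + /j/ (/j/ is the longest suffix that is a licit onset).
Syllabification: zef.je.
Mapping each syllable to C/V: /zef/ → CVC, /je/ → CV.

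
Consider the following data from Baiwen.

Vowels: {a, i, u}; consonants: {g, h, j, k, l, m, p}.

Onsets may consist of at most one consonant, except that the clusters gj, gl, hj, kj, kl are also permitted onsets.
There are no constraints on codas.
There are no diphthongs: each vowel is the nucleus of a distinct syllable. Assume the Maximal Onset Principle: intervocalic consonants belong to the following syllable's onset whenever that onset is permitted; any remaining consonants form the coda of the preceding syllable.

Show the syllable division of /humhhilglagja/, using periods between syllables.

humh.hil.gla.gja

Nuclei (vowels): u, i, a, a → 4 syllables.
Between /u/ (V1) and /i/ (V2): /mhh/ splits as /mh/ + /h/ (/h/ is the longest suffix that is a licit onset).
Between /i/ (V2) and /a/ (V3): /lgl/ splits as /l/ + /gl/ (/gl/ is the longest suffix that is a licit onset).
Between /a/ (V3) and /a/ (V4): cluster /gj/ — /gj/ is itself a permitted onset, so the whole cluster goes right; preceding coda = ∅.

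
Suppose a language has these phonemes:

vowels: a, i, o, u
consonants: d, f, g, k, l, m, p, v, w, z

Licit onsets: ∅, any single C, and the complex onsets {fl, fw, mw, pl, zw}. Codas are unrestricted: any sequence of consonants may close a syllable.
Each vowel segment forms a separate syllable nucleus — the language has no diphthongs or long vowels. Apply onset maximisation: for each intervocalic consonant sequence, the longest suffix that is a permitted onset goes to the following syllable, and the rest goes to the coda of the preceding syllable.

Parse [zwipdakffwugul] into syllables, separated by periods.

The vowels are i, a, u, u — 4 nuclei, so 4 syllables.
σ1/σ2 boundary: /pd/; trying suffixes from longest down, /d/ is the first permitted one, so coda /p/ | onset /d/.
σ2/σ3 boundary: cluster /kffw/ — the longest permitted-onset suffix is /fw/; onset = /fw/, preceding coda = /kf/.
σ3/σ4 boundary: /g/ is a single consonant, so it becomes the next onset.

zwip.dakf.fwu.gul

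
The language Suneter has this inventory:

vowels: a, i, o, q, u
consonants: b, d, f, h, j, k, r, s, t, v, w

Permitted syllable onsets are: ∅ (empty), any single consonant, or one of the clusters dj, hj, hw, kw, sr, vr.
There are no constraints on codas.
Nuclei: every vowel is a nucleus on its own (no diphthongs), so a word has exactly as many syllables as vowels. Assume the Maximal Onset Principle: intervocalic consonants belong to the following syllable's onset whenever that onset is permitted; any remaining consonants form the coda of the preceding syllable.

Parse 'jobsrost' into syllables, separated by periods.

Nuclei (vowels): o, o → 2 syllables.
/o…o/ gap (V1→V2): /bsr/; trying suffixes from longest down, /sr/ is the first permitted one, so coda /b/ | onset /sr/.

job.srost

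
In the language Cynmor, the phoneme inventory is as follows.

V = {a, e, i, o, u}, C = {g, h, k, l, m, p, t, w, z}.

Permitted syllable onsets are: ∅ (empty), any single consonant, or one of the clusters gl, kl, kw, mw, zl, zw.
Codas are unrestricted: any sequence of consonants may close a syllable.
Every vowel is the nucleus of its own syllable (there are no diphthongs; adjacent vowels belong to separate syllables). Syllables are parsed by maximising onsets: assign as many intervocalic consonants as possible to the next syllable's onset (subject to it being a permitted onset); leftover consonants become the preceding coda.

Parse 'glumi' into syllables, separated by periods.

glu.mi

The vowels are u, i — 2 nuclei, so 2 syllables.
σ1/σ2 boundary: /m/ → onset of the next syllable (single consonants are always licit onsets).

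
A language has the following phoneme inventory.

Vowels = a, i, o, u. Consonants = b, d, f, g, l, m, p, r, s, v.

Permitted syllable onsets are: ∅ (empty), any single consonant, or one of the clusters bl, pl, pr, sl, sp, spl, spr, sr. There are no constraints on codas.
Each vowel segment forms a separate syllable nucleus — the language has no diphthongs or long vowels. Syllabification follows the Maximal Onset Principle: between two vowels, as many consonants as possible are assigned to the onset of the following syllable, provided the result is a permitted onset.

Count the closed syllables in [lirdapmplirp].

3

Nuclei (vowels): i, a, i → 3 syllables.
V1 /i/ – V2 /a/: cluster /rd/ — the longest permitted-onset suffix is /d/; onset = /d/, preceding coda = /r/.
V2 /a/ – V3 /i/: /pmpl/ — longest licit onset from the right is /pl/, leaving /pm/ as coda.
So the parse is lir.dapm.plirp.
Classifying each syllable: /lir/ (closed), /dapm/ (closed), /plirp/ (closed).
Closed syllables: 3.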